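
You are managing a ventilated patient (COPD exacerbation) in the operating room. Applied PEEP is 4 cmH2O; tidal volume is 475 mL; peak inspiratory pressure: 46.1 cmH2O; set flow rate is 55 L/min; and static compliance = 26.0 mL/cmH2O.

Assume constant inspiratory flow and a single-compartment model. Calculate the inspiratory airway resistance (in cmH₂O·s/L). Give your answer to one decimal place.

26.0

Flow: 55 L/min ÷ 60 = 0.9167 L/s.
Equation of motion (constant flow): PIP = Vt/C + R·V̇ + PEEP.
R·V̇ = PIP − Vt/C − PEEP = 46.1 − 475/26.0 − 4 = 46.1 − 18.269 − 4 = 23.831 cmH2O.
R = 23.831 / 0.9167 = 25.997 cmH2O·s/L.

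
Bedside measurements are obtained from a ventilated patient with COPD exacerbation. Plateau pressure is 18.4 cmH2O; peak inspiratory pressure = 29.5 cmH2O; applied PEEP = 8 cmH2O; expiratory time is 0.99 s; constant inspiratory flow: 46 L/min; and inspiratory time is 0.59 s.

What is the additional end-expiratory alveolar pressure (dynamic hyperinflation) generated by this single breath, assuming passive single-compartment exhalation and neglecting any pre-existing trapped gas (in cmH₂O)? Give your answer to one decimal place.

2.2

Flow: 46 L/min ÷ 60 = 0.7667 L/s.
Vt = flow × Ti = 0.7667 L/s × 0.59 s × 1000 mL/L = 452.35 mL.
R = (PIP − Pplat)/V̇ = (29.5 − 18.4) / 0.7667 = 11.1/0.7667 = 14.478 cmH2O·s/L.
C = Vt/(Pplat − PEEP) = 452.35 / (18.4 − 8) = 452.35/10.4 = 43.495 mL/cmH2O.
τ = R × C = 14.478 × 0.0435 L/cmH2O = 0.6298 s.
Fraction remaining = e^(−Te/τ) = e^(−0.99/0.6298) = 0.2076; trapped volume = 452.35 × 0.2076 = 93.908 mL.
Additional alveolar pressure from trapping ≈ V_trapped / C = 93.908 / 43.495 = 2.159 cmH2O.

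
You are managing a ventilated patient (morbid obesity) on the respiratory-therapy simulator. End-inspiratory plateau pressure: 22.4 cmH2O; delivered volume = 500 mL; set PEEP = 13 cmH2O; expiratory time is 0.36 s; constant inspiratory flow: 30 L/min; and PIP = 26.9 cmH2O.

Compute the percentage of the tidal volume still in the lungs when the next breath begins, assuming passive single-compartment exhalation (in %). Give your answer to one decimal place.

Flow: 30 L/min ÷ 60 = 0.5 L/s.
R = (PIP − Pplat)/V̇ = (26.9 − 22.4) / 0.5 = 4.5/0.5 = 9.0 cmH2O·s/L.
C = Vt/(Pplat − PEEP) = 500.0 / (22.4 − 13) = 500.0/9.4 = 53.191 mL/cmH2O.
τ = R × C = 9.0 × 0.05319 L/cmH2O = 0.4787 s.
Fraction remaining at end-expiration = e^(−Te/τ) = e^(−0.36/0.4787) = 0.4714 → 47.14%.

47.1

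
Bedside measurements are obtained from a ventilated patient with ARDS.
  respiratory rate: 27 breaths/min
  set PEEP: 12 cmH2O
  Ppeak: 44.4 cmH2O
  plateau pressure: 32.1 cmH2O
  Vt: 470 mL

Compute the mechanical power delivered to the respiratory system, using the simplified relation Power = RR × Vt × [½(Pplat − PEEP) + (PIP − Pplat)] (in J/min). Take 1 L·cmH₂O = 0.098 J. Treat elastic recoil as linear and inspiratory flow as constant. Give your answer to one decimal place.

27.8

Per-breath work = Vt × [½(Pplat−PEEP) + (PIP−Pplat)] = 0.470 × [0.5×20.1 + 12.3] = 0.470 × 22.35 = 10.505 L·cmH2O.
Power = 27 × 10.505 = 283.64 L·cmH2O/min.
× 0.098 J/(L·cmH2O) → 27.797 J/min.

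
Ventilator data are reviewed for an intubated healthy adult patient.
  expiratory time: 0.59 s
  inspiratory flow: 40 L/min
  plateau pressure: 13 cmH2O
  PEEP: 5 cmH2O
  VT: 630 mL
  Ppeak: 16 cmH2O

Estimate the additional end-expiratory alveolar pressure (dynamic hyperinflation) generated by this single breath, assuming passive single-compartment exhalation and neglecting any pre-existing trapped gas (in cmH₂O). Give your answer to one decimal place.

1.5

Flow: 40 L/min ÷ 60 = 0.6667 L/s.
R = (PIP − Pplat)/V̇ = (16 − 13) / 0.6667 = 3.0/0.6667 = 4.5 cmH2O·s/L.
C = Vt/(Pplat − PEEP) = 630.0 / (13 − 5) = 630.0/8.0 = 78.75 mL/cmH2O.
τ = R × C = 4.5 × 0.07875 L/cmH2O = 0.3544 s.
Fraction remaining = e^(−Te/τ) = e^(−0.59/0.3544) = 0.1892; trapped volume = 630.0 × 0.1892 = 119.2 mL.
Additional alveolar pressure from trapping ≈ V_trapped / C = 119.2 / 78.75 = 1.514 cmH2O.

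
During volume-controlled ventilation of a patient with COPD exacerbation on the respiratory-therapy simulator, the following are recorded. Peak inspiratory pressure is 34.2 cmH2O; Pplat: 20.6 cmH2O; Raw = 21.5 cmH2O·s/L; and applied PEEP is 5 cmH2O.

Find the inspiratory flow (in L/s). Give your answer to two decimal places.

0.63

flow = (PIP − Pplat) / Raw = 13.6 / 21.5 = 0.6326 L/s.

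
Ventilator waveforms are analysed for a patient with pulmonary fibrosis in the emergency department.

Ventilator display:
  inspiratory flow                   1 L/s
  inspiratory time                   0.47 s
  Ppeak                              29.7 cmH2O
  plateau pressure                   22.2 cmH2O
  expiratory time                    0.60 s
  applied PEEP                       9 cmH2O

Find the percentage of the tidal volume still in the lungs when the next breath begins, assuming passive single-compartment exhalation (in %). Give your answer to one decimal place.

10.6

Vt = flow × Ti = 1 L/s × 0.47 s × 1000 mL/L = 470.0 mL.
R = (PIP − Pplat)/V̇ = (29.7 − 22.2) / 1 = 7.5/1 = 7.5 cmH2O·s/L.
C = Vt/(Pplat − PEEP) = 470.0 / (22.2 − 9) = 470.0/13.2 = 35.606 mL/cmH2O.
τ = R × C = 7.5 × 0.03561 L/cmH2O = 0.2671 s.
Fraction remaining at end-expiration = e^(−Te/τ) = e^(−0.60/0.2671) = 0.1058 → 10.58%.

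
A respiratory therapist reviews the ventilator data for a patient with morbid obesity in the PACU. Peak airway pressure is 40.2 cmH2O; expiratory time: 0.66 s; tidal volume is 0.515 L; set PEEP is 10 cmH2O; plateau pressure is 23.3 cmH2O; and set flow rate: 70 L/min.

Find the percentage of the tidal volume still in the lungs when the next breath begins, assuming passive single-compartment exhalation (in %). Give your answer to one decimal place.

30.8

Flow: 70 L/min ÷ 60 = 1.1667 L/s.
R = (PIP − Pplat)/V̇ = (40.2 − 23.3) / 1.1667 = 16.9/1.1667 = 14.485 cmH2O·s/L.
C = Vt/(Pplat − PEEP) = 515.0 / (23.3 − 10) = 515.0/13.3 = 38.722 mL/cmH2O.
τ = R × C = 14.485 × 0.03872 L/cmH2O = 0.5609 s.
Fraction remaining at end-expiration = e^(−Te/τ) = e^(−0.66/0.5609) = 0.3083 → 30.83%.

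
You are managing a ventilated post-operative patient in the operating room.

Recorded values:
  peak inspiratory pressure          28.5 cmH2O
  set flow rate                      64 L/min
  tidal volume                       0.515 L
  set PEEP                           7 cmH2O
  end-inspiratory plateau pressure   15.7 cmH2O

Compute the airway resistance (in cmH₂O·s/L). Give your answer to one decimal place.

12.0

Flow: 64 L/min ÷ 60 = 1.0667 L/s.
Raw = (PIP − Pplat) / flow = (28.5 − 15.7) / 1.0667 = 12.8 / 1.0667 = 12.0 cmH2O·s/L.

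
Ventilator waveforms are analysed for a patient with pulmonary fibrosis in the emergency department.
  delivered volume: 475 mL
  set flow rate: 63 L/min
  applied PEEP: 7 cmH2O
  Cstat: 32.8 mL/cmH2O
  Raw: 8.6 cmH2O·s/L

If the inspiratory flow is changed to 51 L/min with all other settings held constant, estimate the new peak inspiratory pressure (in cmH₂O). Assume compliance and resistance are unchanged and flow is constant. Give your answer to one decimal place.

Flow: 63 L/min ÷ 60 = 1.05 L/s.
New flow: 51 L/min ÷ 60 = 0.85 L/s.
PIP = Vt/C + R·V̇ + PEEP (constant-flow equation of motion).
Only the resistive term changes: ΔPIP = R × ΔV̇ = 8.6 × (0.85 − 1.05) = 8.6 × -0.2 = -1.72 cmH2O.
Original PIP = 475/32.8 + 8.6×1.05 + 7 = 30.512 cmH2O; new PIP = 30.512 + (-1.72) = 28.792 cmH2O.

28.8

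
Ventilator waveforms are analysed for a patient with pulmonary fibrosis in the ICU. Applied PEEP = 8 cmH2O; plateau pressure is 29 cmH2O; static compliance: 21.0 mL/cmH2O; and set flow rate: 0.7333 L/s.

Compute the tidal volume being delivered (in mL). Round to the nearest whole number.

Vt = Cstat × (Pplat − PEEP) = 21.0 × (29 − 8) = 21.0 × 21.0 = 441.0 mL.

441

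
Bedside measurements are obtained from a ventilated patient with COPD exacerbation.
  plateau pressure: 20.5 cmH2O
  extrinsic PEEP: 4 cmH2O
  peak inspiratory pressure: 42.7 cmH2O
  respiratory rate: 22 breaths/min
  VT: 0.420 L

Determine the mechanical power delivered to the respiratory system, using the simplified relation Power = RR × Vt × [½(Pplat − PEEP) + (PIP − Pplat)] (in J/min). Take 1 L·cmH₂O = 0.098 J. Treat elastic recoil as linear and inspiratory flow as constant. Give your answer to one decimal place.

27.6

Per-breath work = Vt × [½(Pplat−PEEP) + (PIP−Pplat)] = 0.420 × [0.5×16.5 + 22.2] = 0.420 × 30.45 = 12.789 L·cmH2O.
Power = 22 × 12.789 = 281.36 L·cmH2O/min.
× 0.098 J/(L·cmH2O) → 27.573 J/min.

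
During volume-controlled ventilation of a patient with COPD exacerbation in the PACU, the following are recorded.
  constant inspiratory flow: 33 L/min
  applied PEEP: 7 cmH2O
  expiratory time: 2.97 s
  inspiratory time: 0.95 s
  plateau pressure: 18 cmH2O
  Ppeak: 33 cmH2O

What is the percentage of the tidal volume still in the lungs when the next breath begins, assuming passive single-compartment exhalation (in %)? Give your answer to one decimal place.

10.1

Flow: 33 L/min ÷ 60 = 0.55 L/s.
Vt = flow × Ti = 0.55 L/s × 0.95 s × 1000 mL/L = 522.5 mL.
R = (PIP − Pplat)/V̇ = (33 − 18) / 0.55 = 15.0/0.55 = 27.273 cmH2O·s/L.
C = Vt/(Pplat − PEEP) = 522.5 / (18 − 7) = 522.5/11.0 = 47.5 mL/cmH2O.
τ = R × C = 27.273 × 0.0475 L/cmH2O = 1.295 s.
Fraction remaining at end-expiration = e^(−Te/τ) = e^(−2.97/1.295) = 0.1009 → 10.09%.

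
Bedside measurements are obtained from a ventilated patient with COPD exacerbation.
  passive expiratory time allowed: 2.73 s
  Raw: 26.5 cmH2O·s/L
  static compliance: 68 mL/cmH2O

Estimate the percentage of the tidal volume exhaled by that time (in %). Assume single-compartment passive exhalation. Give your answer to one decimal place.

τ = R × C = 26.5 × 68 mL/cmH2O = 26.5 × 0.068 L/cmH2O = 1.802 s.
Passive exhalation: V(t)/V₀ = e^(−t/τ) = e^(−2.73/1.802) = 0.2198.
Fraction exhaled = 1 − 0.2198 = 0.7802 → 78.02%.

78.0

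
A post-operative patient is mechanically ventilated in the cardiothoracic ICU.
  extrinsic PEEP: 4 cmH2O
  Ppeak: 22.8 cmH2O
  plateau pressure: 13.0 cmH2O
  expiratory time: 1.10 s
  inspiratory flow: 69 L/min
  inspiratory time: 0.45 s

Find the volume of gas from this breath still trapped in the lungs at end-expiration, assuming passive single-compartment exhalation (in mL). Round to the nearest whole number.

55

Flow: 69 L/min ÷ 60 = 1.15 L/s.
Vt = flow × Ti = 1.15 L/s × 0.45 s × 1000 mL/L = 517.5 mL.
R = (PIP − Pplat)/V̇ = (22.8 − 13.0) / 1.15 = 9.8/1.15 = 8.522 cmH2O·s/L.
C = Vt/(Pplat − PEEP) = 517.5 / (13.0 − 4) = 517.5/9.0 = 57.5 mL/cmH2O.
τ = R × C = 8.522 × 0.0575 L/cmH2O = 0.49 s.
Fraction remaining = e^(−Te/τ) = e^(−1.10/0.49) = 0.1059.
Trapped volume = 517.5 × 0.1059 = 54.803 mL.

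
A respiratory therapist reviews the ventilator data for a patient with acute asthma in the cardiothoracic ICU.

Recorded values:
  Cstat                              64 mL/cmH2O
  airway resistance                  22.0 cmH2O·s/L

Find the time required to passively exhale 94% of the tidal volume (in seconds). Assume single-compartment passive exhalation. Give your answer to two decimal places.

3.96

τ = R × C = 22.0 × 64 mL/cmH2O = 22.0 × 0.064 L/cmH2O = 1.408 s.
Exhaled fraction f = 1 − e^(−t/τ) → t = −τ·ln(1 − f) = −1.408·ln(0.06) = 3.961 s.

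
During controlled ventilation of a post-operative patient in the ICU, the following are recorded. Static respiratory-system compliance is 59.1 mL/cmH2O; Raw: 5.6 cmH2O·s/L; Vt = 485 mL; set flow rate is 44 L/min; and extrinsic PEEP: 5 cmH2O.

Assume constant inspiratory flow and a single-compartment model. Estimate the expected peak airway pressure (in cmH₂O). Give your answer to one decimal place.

17.3

Flow: 44 L/min ÷ 60 = 0.7333 L/s.
Equation of motion (constant flow): PIP = Vt/C + R·V̇ + PEEP.
PIP = 485/59.1 + 5.6×0.7333 + 5 = 8.206 + 4.106 + 5 = 17.312 cmH2O.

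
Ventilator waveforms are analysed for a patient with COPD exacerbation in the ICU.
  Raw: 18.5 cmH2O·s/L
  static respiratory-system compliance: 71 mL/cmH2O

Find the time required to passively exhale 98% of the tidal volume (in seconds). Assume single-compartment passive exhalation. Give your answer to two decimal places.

5.14

τ = R × C = 18.5 × 71 mL/cmH2O = 18.5 × 0.071 L/cmH2O = 1.314 s.
Exhaled fraction f = 1 − e^(−t/τ) → t = −τ·ln(1 − f) = −1.314·ln(0.02) = 5.14 s.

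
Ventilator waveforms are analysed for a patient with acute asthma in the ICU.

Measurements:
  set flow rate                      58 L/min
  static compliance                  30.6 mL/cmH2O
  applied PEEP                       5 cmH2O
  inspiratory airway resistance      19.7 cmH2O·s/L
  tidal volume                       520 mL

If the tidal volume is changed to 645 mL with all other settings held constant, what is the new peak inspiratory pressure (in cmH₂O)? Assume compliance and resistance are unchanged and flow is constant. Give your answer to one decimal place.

45.1

Flow: 58 L/min ÷ 60 = 0.9667 L/s.
PIP = Vt/C + R·V̇ + PEEP (constant-flow equation of motion).
Only the elastic term changes: ΔPIP = ΔVt / C = (645 − 520) / 30.6 = 4.085 cmH2O.
Original PIP = 520/30.6 + 19.7×0.9667 + 5 = 41.037 cmH2O; new PIP = 41.037 + (4.085) = 45.122 cmH2O.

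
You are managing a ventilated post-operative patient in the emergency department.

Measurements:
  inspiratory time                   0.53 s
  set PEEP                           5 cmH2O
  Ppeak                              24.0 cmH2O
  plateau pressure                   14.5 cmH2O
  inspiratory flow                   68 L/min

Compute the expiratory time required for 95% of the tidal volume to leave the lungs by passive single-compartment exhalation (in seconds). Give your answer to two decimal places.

1.59

Flow: 68 L/min ÷ 60 = 1.1333 L/s.
Vt = flow × Ti = 1.1333 L/s × 0.53 s × 1000 mL/L = 600.65 mL.
R = (PIP − Pplat)/V̇ = (24.0 − 14.5) / 1.1333 = 9.5/1.1333 = 8.383 cmH2O·s/L.
C = Vt/(Pplat − PEEP) = 600.65 / (14.5 − 5) = 600.65/9.5 = 63.226 mL/cmH2O.
τ = R × C = 8.383 × 0.06323 L/cmH2O = 0.5301 s.
t = −τ·ln(1 − 0.95) = −0.5301·ln(0.05) = 1.588 s.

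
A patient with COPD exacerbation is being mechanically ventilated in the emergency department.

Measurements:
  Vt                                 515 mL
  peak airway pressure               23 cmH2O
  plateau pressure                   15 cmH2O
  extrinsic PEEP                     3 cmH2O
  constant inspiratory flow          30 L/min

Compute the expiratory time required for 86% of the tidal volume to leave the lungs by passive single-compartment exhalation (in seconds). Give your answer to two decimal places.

Flow: 30 L/min ÷ 60 = 0.5 L/s.
R = (PIP − Pplat)/V̇ = (23 − 15) / 0.5 = 8.0/0.5 = 16.0 cmH2O·s/L.
C = Vt/(Pplat − PEEP) = 515.0 / (15 − 3) = 515.0/12.0 = 42.917 mL/cmH2O.
τ = R × C = 16.0 × 0.04292 L/cmH2O = 0.6867 s.
t = −τ·ln(1 − 0.86) = −0.6867·ln(0.14) = 1.35 s.

1.35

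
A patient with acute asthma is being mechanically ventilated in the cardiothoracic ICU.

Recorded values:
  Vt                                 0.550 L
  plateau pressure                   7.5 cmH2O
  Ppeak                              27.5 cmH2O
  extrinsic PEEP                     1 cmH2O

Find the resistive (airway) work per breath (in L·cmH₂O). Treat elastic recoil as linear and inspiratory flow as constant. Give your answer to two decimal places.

With constant inspiratory flow the resistive pressure is constant at PIP − Pplat = 27.5 − 7.5 = 20.0 cmH2O, so resistive work = 20.0 × 0.550 = 11.0 L·cmH2O.

11.00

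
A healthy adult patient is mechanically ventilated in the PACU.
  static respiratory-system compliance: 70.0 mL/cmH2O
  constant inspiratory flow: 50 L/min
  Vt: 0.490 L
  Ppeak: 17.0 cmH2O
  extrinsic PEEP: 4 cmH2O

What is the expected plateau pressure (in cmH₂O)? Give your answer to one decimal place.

11.0

Pplat = PEEP + Vt / Cstat = 4 + 490 / 70.0 = 4 + 7.0 = 11.0 cmH2O.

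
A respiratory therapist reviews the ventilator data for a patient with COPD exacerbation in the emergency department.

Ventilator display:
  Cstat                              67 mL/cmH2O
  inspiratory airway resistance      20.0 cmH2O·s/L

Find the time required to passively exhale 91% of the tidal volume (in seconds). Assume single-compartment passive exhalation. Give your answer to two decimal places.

τ = R × C = 20.0 × 67 mL/cmH2O = 20.0 × 0.067 L/cmH2O = 1.34 s.
Exhaled fraction f = 1 − e^(−t/τ) → t = −τ·ln(1 − f) = −1.34·ln(0.09) = 3.227 s.

3.23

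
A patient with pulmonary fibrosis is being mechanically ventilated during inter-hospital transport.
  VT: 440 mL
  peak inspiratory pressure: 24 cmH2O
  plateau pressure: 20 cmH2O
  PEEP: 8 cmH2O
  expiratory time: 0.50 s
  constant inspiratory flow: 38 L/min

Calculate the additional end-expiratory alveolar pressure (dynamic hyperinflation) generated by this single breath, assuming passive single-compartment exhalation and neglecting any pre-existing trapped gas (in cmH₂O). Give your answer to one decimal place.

1.4

Flow: 38 L/min ÷ 60 = 0.6333 L/s.
R = (PIP − Pplat)/V̇ = (24 − 20) / 0.6333 = 4.0/0.6333 = 6.316 cmH2O·s/L.
C = Vt/(Pplat − PEEP) = 440.0 / (20 − 8) = 440.0/12.0 = 36.667 mL/cmH2O.
τ = R × C = 6.316 × 0.03667 L/cmH2O = 0.2316 s.
Fraction remaining = e^(−Te/τ) = e^(−0.50/0.2316) = 0.1155; trapped volume = 440.0 × 0.1155 = 50.82 mL.
Additional alveolar pressure from trapping ≈ V_trapped / C = 50.82 / 36.667 = 1.386 cmH2O.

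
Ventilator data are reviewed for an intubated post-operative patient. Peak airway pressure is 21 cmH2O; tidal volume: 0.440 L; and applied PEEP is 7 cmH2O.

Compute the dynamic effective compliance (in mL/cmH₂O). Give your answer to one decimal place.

31.4

Dynamic compliance = Vt / (PIP − PEEP) = 440 / (21 − 7) = 440 / 14.0 = 31.429 mL/cmH2O.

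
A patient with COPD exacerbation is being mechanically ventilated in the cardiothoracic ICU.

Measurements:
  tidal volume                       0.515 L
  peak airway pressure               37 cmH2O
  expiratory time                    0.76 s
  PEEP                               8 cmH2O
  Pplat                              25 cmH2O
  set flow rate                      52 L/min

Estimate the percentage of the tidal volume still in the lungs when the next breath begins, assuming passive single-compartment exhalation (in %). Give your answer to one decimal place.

Flow: 52 L/min ÷ 60 = 0.8667 L/s.
R = (PIP − Pplat)/V̇ = (37 − 25) / 0.8667 = 12.0/0.8667 = 13.846 cmH2O·s/L.
C = Vt/(Pplat − PEEP) = 515.0 / (25 − 8) = 515.0/17.0 = 30.294 mL/cmH2O.
τ = R × C = 13.846 × 0.03029 L/cmH2O = 0.4194 s.
Fraction remaining at end-expiration = e^(−Te/τ) = e^(−0.76/0.4194) = 0.1633 → 16.33%.

16.3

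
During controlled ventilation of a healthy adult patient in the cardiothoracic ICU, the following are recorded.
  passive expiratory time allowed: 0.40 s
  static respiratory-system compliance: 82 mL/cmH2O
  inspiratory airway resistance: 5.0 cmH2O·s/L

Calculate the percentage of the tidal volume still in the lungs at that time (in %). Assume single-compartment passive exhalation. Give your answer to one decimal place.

τ = R × C = 5.0 × 82 mL/cmH2O = 5.0 × 0.082 L/cmH2O = 0.41 s.
Passive exhalation: V(t)/V₀ = e^(−t/τ) = e^(−0.40/0.41) = 0.377.
Fraction remaining = 0.377 → 37.7%.

37.7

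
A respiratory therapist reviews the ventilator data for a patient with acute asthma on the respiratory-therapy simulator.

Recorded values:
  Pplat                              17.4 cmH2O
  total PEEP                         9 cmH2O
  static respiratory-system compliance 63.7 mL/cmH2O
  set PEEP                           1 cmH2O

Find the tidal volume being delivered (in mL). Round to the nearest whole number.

End-expiratory occlusion gives total PEEP = 9 cmH2O (intrinsic PEEP = 9 − 1 = 8). Use total PEEP for the elastic gradient.
Vt = Cstat × (Pplat − PEEPtotal) = 63.7 × (17.4 − 9) = 63.7 × 8.4 = 535.08 mL.

535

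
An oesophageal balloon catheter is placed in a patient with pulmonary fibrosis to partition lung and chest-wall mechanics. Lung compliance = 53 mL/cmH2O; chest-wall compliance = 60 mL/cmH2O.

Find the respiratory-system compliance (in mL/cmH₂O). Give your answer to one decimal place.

Lung and chest wall are elastances in series: 1/Crs = 1/CL + 1/Ccw.
1/Crs = 1/53 + 1/60 = 0.03553.
Crs = 28.145 mL/cmH2O.

28.1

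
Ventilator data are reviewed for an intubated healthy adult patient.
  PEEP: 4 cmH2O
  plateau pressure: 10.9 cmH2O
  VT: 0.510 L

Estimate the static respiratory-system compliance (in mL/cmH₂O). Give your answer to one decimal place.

Cstat = Vt / (Pplat − PEEP) = 510 / (10.9 − 4) = 510 / 6.9 = 73.913 mL/cmH2O.

73.9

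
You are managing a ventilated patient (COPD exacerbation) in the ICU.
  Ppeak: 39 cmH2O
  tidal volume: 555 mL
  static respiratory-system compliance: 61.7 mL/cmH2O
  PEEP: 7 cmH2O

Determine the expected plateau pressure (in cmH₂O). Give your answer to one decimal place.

16.0

Pplat = PEEP + Vt / Cstat = 7 + 555 / 61.7 = 7 + 8.995 = 15.995 cmH2O.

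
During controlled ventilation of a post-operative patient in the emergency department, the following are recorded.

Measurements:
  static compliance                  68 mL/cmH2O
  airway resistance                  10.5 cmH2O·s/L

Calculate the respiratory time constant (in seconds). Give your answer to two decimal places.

0.71

τ = R × C = 10.5 × 68 mL/cmH2O = 10.5 × 0.068 L/cmH2O = 0.714 s.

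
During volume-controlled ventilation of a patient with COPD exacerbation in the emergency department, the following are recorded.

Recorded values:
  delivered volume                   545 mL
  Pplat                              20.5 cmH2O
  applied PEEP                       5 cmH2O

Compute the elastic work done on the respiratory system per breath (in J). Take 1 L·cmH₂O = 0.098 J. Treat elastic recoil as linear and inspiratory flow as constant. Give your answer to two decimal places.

Elastic work ≈ ½ × (Pplat − PEEP) × Vt = 0.5 × (20.5 − 5) × 0.545 L = 0.5 × 15.5 × 0.545 = 4.224 L·cmH2O.
× 0.098 J/(L·cmH2O) → 0.414 J.

0.41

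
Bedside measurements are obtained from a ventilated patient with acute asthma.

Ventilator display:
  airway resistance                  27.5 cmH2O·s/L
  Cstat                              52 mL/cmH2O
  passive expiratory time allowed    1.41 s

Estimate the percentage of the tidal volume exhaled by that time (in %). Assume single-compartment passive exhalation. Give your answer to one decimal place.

τ = R × C = 27.5 × 52 mL/cmH2O = 27.5 × 0.052 L/cmH2O = 1.43 s.
Passive exhalation: V(t)/V₀ = e^(−t/τ) = e^(−1.41/1.43) = 0.3731.
Fraction exhaled = 1 − 0.3731 = 0.6269 → 62.69%.

62.7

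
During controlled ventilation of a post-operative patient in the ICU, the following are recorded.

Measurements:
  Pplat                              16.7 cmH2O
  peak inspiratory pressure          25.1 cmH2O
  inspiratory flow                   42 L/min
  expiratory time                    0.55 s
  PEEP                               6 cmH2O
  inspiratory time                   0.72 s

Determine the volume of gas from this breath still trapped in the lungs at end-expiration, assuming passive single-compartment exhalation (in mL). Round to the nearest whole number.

Flow: 42 L/min ÷ 60 = 0.7 L/s.
Vt = flow × Ti = 0.7 L/s × 0.72 s × 1000 mL/L = 504.0 mL.
R = (PIP − Pplat)/V̇ = (25.1 − 16.7) / 0.7 = 8.4/0.7 = 12.0 cmH2O·s/L.
C = Vt/(Pplat − PEEP) = 504.0 / (16.7 − 6) = 504.0/10.7 = 47.103 mL/cmH2O.
τ = R × C = 12.0 × 0.0471 L/cmH2O = 0.5652 s.
Fraction remaining = e^(−Te/τ) = e^(−0.55/0.5652) = 0.3779.
Trapped volume = 504.0 × 0.3779 = 190.46 mL.

190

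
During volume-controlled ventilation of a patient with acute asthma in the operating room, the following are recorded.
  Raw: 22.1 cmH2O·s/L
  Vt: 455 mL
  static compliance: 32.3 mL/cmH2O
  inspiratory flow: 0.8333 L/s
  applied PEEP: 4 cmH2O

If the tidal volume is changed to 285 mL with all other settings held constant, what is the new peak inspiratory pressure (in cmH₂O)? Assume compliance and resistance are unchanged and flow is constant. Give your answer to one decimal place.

31.2

PIP = Vt/C + R·V̇ + PEEP (constant-flow equation of motion).
Only the elastic term changes: ΔPIP = ΔVt / C = (285 − 455) / 32.3 = -5.263 cmH2O.
Original PIP = 455/32.3 + 22.1×0.8333 + 4 = 36.503 cmH2O; new PIP = 36.503 + (-5.263) = 31.24 cmH2O.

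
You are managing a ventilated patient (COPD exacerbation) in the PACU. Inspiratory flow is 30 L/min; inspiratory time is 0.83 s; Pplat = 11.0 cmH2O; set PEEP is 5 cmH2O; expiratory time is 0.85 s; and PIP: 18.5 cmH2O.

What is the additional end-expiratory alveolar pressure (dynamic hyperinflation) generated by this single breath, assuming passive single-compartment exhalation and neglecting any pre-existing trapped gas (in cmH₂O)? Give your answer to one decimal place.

Flow: 30 L/min ÷ 60 = 0.5 L/s.
Vt = flow × Ti = 0.5 L/s × 0.83 s × 1000 mL/L = 415.0 mL.
R = (PIP − Pplat)/V̇ = (18.5 − 11.0) / 0.5 = 7.5/0.5 = 15.0 cmH2O·s/L.
C = Vt/(Pplat − PEEP) = 415.0 / (11.0 − 5) = 415.0/6.0 = 69.167 mL/cmH2O.
τ = R × C = 15.0 × 0.06917 L/cmH2O = 1.038 s.
Fraction remaining = e^(−Te/τ) = e^(−0.85/1.038) = 0.4409; trapped volume = 415.0 × 0.4409 = 182.97 mL.
Additional alveolar pressure from trapping ≈ V_trapped / C = 182.97 / 69.167 = 2.645 cmH2O.

2.6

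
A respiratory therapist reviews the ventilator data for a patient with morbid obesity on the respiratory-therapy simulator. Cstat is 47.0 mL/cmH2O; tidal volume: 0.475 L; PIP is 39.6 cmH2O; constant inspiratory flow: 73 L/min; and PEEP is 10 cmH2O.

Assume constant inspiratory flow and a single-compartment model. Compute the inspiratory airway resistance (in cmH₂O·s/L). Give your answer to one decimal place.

16.0

Flow: 73 L/min ÷ 60 = 1.2167 L/s.
Equation of motion (constant flow): PIP = Vt/C + R·V̇ + PEEP.
R·V̇ = PIP − Vt/C − PEEP = 39.6 − 475/47.0 − 10 = 39.6 − 10.106 − 10 = 19.494 cmH2O.
R = 19.494 / 1.2167 = 16.022 cmH2O·s/L.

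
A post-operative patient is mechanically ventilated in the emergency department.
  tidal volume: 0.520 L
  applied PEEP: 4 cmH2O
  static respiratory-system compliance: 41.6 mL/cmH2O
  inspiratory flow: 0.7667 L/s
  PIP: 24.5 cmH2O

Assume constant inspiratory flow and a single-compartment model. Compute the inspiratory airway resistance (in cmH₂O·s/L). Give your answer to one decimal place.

Equation of motion (constant flow): PIP = Vt/C + R·V̇ + PEEP.
R·V̇ = PIP − Vt/C − PEEP = 24.5 − 520/41.6 − 4 = 24.5 − 12.5 − 4 = 8.0 cmH2O.
R = 8.0 / 0.7667 = 10.434 cmH2O·s/L.

10.4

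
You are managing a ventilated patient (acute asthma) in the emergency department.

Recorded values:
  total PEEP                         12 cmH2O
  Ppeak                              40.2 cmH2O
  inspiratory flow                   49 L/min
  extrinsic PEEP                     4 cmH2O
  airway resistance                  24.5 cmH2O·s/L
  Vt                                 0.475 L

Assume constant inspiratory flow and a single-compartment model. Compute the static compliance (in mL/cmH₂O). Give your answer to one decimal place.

58.0

Flow: 49 L/min ÷ 60 = 0.8167 L/s.
Total PEEP = 12 cmH2O (set 4 + intrinsic 8); this is the baseline alveolar pressure.
Equation of motion (constant flow): PIP = Vt/C + R·V̇ + PEEP.
Vt/C = PIP − R·V̇ − PEEP = 40.2 − 24.5×0.8167 − 12 = 40.2 − 20.009 − 12 = 8.191 cmH2O.
C = Vt / 8.191 = 475 / 8.191 = 57.99 mL/cmH2O.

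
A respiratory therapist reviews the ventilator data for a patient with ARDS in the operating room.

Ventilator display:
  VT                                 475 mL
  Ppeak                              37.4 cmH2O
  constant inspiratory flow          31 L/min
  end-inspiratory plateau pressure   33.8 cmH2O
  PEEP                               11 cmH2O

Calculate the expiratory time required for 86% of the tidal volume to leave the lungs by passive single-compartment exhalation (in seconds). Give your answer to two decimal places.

0.29

Flow: 31 L/min ÷ 60 = 0.5167 L/s.
R = (PIP − Pplat)/V̇ = (37.4 − 33.8) / 0.5167 = 3.6/0.5167 = 6.967 cmH2O·s/L.
C = Vt/(Pplat − PEEP) = 475.0 / (33.8 − 11) = 475.0/22.8 = 20.833 mL/cmH2O.
τ = R × C = 6.967 × 0.02083 L/cmH2O = 0.1451 s.
t = −τ·ln(1 − 0.86) = −0.1451·ln(0.14) = 0.2853 s.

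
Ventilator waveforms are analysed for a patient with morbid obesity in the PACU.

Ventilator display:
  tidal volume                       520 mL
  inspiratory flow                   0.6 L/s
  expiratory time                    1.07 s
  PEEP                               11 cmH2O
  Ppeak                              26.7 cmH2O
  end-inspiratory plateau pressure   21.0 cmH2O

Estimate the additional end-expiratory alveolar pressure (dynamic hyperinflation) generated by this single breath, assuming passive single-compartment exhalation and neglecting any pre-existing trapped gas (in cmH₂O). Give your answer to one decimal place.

1.1

R = (PIP − Pplat)/V̇ = (26.7 − 21.0) / 0.6 = 5.7/0.6 = 9.5 cmH2O·s/L.
C = Vt/(Pplat − PEEP) = 520.0 / (21.0 − 11) = 520.0/10.0 = 52.0 mL/cmH2O.
τ = R × C = 9.5 × 0.052 L/cmH2O = 0.494 s.
Fraction remaining = e^(−Te/τ) = e^(−1.07/0.494) = 0.1146; trapped volume = 520.0 × 0.1146 = 59.592 mL.
Additional alveolar pressure from trapping ≈ V_trapped / C = 59.592 / 52.0 = 1.146 cmH2O.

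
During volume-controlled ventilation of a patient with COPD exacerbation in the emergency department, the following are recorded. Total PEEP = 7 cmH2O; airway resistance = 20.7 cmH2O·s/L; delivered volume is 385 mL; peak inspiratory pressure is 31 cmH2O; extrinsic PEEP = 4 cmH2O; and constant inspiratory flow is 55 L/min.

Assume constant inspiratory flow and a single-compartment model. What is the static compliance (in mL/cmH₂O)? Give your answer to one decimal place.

Flow: 55 L/min ÷ 60 = 0.9167 L/s.
Total PEEP = 7 cmH2O (set 4 + intrinsic 3); this is the baseline alveolar pressure.
Equation of motion (constant flow): PIP = Vt/C + R·V̇ + PEEP.
Vt/C = PIP − R·V̇ − PEEP = 31 − 20.7×0.9167 − 7 = 31 − 18.976 − 7 = 5.024 cmH2O.
C = Vt / 5.024 = 385 / 5.024 = 76.632 mL/cmH2O.

76.6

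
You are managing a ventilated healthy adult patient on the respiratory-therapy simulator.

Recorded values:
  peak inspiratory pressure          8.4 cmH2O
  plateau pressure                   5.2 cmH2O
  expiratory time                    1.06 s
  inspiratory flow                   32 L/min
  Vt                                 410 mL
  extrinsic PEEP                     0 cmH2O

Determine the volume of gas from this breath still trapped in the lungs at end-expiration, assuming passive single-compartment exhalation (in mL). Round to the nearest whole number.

Flow: 32 L/min ÷ 60 = 0.5333 L/s.
R = (PIP − Pplat)/V̇ = (8.4 − 5.2) / 0.5333 = 3.2/0.5333 = 6.0 cmH2O·s/L.
C = Vt/(Pplat − PEEP) = 410.0 / (5.2 − 0) = 410.0/5.2 = 78.846 mL/cmH2O.
τ = R × C = 6.0 × 0.07885 L/cmH2O = 0.4731 s.
Fraction remaining = e^(−Te/τ) = e^(−1.06/0.4731) = 0.1064.
Trapped volume = 410.0 × 0.1064 = 43.624 mL.

44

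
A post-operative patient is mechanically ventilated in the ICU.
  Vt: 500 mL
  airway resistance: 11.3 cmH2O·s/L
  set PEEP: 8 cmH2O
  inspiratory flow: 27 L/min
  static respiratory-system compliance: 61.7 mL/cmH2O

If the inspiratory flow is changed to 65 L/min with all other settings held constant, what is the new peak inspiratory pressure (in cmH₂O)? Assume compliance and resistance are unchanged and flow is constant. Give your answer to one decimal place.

28.3

Flow: 27 L/min ÷ 60 = 0.45 L/s.
New flow: 65 L/min ÷ 60 = 1.0833 L/s.
PIP = Vt/C + R·V̇ + PEEP (constant-flow equation of motion).
Only the resistive term changes: ΔPIP = R × ΔV̇ = 11.3 × (1.0833 − 0.45) = 11.3 × 0.6333 = 7.156 cmH2O.
Original PIP = 500/61.7 + 11.3×0.45 + 8 = 21.189 cmH2O; new PIP = 21.189 + (7.156) = 28.345 cmH2O.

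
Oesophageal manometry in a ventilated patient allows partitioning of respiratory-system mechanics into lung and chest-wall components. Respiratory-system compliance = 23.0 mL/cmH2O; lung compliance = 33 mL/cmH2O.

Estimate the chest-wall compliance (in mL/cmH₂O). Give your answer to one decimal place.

1/Ccw = 1/Crs − 1/CL.
1/Ccw = 1/23.0 − 1/33 = 0.01318.
Ccw = 75.873 mL/cmH2O.

75.9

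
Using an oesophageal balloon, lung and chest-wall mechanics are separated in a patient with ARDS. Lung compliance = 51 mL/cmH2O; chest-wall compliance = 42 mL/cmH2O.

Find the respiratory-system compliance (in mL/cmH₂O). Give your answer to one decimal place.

23.0

Lung and chest wall are elastances in series: 1/Crs = 1/CL + 1/Ccw.
1/Crs = 1/51 + 1/42 = 0.04342.
Crs = 23.031 mL/cmH2O.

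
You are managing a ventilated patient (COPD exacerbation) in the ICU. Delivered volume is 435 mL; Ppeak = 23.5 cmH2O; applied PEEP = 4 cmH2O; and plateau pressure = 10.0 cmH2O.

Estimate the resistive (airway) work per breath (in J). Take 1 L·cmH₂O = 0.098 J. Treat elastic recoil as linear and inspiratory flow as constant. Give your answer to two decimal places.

With constant inspiratory flow the resistive pressure is constant at PIP − Pplat = 23.5 − 10.0 = 13.5 cmH2O, so resistive work = 13.5 × 0.435 = 5.873 L·cmH2O.
× 0.098 J/(L·cmH2O) → 0.5756 J.

0.58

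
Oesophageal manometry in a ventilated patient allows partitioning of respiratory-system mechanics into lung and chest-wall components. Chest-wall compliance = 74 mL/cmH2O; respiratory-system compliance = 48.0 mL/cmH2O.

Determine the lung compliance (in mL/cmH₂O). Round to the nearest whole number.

1/CL = 1/Crs − 1/Ccw.
1/CL = 1/48.0 − 1/74 = 0.00732.
CL = 136.61 mL/cmH2O.

137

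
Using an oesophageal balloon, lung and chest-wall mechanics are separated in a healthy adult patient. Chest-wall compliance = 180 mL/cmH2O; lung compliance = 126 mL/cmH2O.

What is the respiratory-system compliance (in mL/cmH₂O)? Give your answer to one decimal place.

Lung and chest wall are elastances in series: 1/Crs = 1/CL + 1/Ccw.
1/Crs = 1/126 + 1/180 = 0.01349.
Crs = 74.129 mL/cmH2O.

74.1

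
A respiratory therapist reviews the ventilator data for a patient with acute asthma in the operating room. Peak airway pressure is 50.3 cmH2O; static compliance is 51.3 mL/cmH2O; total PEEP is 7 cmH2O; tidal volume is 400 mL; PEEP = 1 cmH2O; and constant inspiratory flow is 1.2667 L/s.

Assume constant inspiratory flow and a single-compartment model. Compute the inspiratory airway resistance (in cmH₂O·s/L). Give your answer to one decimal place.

28.0

Total PEEP = 7 cmH2O (set 1 + intrinsic 6); this is the baseline alveolar pressure.
Equation of motion (constant flow): PIP = Vt/C + R·V̇ + PEEP.
R·V̇ = PIP − Vt/C − PEEP = 50.3 − 400/51.3 − 7 = 50.3 − 7.797 − 7 = 35.503 cmH2O.
R = 35.503 / 1.2667 = 28.028 cmH2O·s/L.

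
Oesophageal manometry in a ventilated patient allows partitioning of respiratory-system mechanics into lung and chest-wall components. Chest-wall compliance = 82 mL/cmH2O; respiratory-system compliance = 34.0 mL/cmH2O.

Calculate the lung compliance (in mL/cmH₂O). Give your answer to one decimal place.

58.1

1/CL = 1/Crs − 1/Ccw.
1/CL = 1/34.0 − 1/82 = 0.01722.
CL = 58.072 mL/cmH2O.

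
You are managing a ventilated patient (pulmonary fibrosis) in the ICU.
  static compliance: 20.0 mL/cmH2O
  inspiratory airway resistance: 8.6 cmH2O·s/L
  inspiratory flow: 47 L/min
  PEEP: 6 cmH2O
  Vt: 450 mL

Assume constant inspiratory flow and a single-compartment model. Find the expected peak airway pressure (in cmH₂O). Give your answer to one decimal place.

35.2

Flow: 47 L/min ÷ 60 = 0.7833 L/s.
Equation of motion (constant flow): PIP = Vt/C + R·V̇ + PEEP.
PIP = 450/20.0 + 8.6×0.7833 + 6 = 22.5 + 6.736 + 6 = 35.236 cmH2O.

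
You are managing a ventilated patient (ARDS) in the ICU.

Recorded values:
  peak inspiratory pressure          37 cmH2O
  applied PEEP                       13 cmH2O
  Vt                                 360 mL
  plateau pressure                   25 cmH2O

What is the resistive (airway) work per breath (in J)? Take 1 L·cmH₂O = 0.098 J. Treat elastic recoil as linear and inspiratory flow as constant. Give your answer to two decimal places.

0.42

With constant inspiratory flow the resistive pressure is constant at PIP − Pplat = 37 − 25 = 12.0 cmH2O, so resistive work = 12.0 × 0.360 = 4.32 L·cmH2O.
× 0.098 J/(L·cmH2O) → 0.4234 J.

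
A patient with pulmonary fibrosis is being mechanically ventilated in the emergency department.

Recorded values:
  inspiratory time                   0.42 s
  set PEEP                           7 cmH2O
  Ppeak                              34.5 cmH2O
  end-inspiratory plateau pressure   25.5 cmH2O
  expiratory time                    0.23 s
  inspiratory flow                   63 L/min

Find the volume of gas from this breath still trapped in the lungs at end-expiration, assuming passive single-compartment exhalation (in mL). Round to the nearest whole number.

Flow: 63 L/min ÷ 60 = 1.05 L/s.
Vt = flow × Ti = 1.05 L/s × 0.42 s × 1000 mL/L = 441.0 mL.
R = (PIP − Pplat)/V̇ = (34.5 − 25.5) / 1.05 = 9.0/1.05 = 8.571 cmH2O·s/L.
C = Vt/(Pplat − PEEP) = 441.0 / (25.5 − 7) = 441.0/18.5 = 23.838 mL/cmH2O.
τ = R × C = 8.571 × 0.02384 L/cmH2O = 0.2043 s.
Fraction remaining = e^(−Te/τ) = e^(−0.23/0.2043) = 0.3244.
Trapped volume = 441.0 × 0.3244 = 143.06 mL.

143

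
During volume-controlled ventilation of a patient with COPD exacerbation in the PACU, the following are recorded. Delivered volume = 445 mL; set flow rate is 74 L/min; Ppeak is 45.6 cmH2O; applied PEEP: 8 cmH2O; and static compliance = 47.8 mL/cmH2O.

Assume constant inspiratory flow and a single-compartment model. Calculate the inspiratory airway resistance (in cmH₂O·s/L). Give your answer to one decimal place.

22.9

Flow: 74 L/min ÷ 60 = 1.2333 L/s.
Equation of motion (constant flow): PIP = Vt/C + R·V̇ + PEEP.
R·V̇ = PIP − Vt/C − PEEP = 45.6 − 445/47.8 − 8 = 45.6 − 9.31 − 8 = 28.29 cmH2O.
R = 28.29 / 1.2333 = 22.938 cmH2O·s/L.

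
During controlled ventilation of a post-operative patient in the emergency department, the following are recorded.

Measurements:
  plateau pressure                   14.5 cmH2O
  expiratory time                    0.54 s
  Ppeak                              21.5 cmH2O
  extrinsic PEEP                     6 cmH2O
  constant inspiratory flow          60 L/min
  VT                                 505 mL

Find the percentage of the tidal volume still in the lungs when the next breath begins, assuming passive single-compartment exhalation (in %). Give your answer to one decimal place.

27.3

Flow: 60 L/min ÷ 60 = 1 L/s.
R = (PIP − Pplat)/V̇ = (21.5 − 14.5) / 1 = 7.0/1 = 7.0 cmH2O·s/L.
C = Vt/(Pplat − PEEP) = 505.0 / (14.5 − 6) = 505.0/8.5 = 59.412 mL/cmH2O.
τ = R × C = 7.0 × 0.05941 L/cmH2O = 0.4159 s.
Fraction remaining at end-expiration = e^(−Te/τ) = e^(−0.54/0.4159) = 0.273 → 27.3%.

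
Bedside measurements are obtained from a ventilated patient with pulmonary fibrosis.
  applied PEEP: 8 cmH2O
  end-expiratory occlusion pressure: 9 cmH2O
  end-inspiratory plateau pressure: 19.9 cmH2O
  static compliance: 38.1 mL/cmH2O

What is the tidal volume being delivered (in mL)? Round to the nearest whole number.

415

End-expiratory occlusion gives total PEEP = 9 cmH2O (intrinsic PEEP = 9 − 8 = 1). Use total PEEP for the elastic gradient.
Vt = Cstat × (Pplat − PEEPtotal) = 38.1 × (19.9 − 9) = 38.1 × 10.9 = 415.29 mL.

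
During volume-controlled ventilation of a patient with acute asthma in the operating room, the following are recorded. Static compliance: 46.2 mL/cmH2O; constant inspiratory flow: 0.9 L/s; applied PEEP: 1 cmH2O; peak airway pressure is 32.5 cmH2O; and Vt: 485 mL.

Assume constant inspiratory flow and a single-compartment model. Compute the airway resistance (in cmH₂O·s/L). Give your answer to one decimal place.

23.3

Equation of motion (constant flow): PIP = Vt/C + R·V̇ + PEEP.
R·V̇ = PIP − Vt/C − PEEP = 32.5 − 485/46.2 − 1 = 32.5 − 10.498 − 1 = 21.002 cmH2O.
R = 21.002 / 0.9 = 23.336 cmH2O·s/L.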